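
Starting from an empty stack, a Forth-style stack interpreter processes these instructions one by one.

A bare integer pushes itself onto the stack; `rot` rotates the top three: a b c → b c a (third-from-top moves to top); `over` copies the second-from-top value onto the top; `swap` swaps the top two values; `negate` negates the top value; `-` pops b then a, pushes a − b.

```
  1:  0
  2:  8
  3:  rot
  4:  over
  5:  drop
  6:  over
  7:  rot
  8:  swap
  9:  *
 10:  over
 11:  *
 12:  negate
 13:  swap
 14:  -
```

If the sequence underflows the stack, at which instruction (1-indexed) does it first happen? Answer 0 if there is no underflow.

0 → 0
8 → 0 8
rot  — needs 3 operands, stack has 2 → underflow

3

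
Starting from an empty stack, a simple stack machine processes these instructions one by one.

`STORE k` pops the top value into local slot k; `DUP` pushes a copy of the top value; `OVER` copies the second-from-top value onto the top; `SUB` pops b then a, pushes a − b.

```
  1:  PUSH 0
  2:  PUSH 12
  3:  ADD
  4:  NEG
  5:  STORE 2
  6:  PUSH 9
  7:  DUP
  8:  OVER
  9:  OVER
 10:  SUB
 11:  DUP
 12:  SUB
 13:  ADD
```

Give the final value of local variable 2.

PUSH 0  : [0]
PUSH 12 : [0, 12]
ADD     : [12]
NEG     : [-12]
STORE 2 : []
PUSH 9  : [9]
DUP     : [9, 9]
OVER    : [9, 9, 9]
OVER    : [9, 9, 9, 9]
SUB     : [9, 9, 0]
DUP     : [9, 9, 0, 0]
SUB     : [9, 9, 0]
ADD     : [9, 9]

-12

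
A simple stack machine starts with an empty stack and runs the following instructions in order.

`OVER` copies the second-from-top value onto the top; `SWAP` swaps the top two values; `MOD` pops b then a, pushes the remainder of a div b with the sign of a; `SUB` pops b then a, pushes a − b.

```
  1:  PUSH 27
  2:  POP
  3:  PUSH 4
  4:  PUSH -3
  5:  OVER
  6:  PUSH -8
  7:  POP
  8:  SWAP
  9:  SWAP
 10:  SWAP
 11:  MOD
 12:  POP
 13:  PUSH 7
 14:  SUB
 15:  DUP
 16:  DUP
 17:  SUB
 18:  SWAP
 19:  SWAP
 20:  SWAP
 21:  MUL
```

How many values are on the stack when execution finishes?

1

PUSH 27 → [27]
POP     → []
PUSH 4  → [4]
PUSH -3 → [4, -3]
OVER    → [4, -3, 4]
PUSH -8 → [4, -3, 4, -8]
POP     → [4, -3, 4]
SWAP    → [4, 4, -3]
SWAP    → [4, -3, 4]
SWAP    → [4, 4, -3]
MOD     → [4, 1]
POP     → [4]
PUSH 7  → [4, 7]
SUB     → [-3]
DUP     → [-3, -3]
DUP     → [-3, -3, -3]
SUB     → [-3, 0]
SWAP    → [0, -3]
SWAP    → [-3, 0]
SWAP    → [0, -3]
MUL     → [0]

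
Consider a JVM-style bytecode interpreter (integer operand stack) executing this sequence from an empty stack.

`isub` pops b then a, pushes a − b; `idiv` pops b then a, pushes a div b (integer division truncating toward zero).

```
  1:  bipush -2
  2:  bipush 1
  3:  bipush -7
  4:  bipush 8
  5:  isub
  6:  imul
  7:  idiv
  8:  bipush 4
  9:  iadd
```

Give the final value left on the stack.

4

bipush -2 → [-2]
bipush 1  → [-2, 1]
bipush -7 → [-2, 1, -7]
bipush 8  → [-2, 1, -7, 8]
isub      → [-2, 1, -15]
imul      → [-2, -15]
idiv      → [0]
bipush 4  → [0, 4]
iadd      → [4]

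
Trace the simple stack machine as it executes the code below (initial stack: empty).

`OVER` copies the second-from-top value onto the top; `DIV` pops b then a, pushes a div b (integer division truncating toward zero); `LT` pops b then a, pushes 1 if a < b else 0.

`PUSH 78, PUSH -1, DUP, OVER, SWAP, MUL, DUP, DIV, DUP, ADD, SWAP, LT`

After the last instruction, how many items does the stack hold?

PUSH 78 -> [78]
PUSH -1 -> [78, -1]
DUP     -> [78, -1, -1]
OVER    -> [78, -1, -1, -1]
SWAP    -> [78, -1, -1, -1]
MUL     -> [78, -1, 1]
DUP     -> [78, -1, 1, 1]
DIV     -> [78, -1, 1]
DUP     -> [78, -1, 1, 1]
ADD     -> [78, -1, 2]
SWAP    -> [78, 2, -1]
LT      -> [78, 0]

2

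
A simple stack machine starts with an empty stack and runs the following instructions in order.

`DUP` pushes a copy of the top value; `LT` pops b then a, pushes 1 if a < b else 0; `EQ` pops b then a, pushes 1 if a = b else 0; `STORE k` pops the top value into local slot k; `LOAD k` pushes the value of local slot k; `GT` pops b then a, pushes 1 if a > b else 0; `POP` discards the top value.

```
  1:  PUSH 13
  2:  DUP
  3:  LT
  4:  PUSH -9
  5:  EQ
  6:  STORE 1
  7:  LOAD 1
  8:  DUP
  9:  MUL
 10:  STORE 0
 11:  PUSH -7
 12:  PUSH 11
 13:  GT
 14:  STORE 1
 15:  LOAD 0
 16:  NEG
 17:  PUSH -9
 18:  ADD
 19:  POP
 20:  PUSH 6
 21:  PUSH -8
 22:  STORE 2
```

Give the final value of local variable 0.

0

PUSH 13  [13]
DUP      [13, 13]
LT       [0]
PUSH -9  [0, -9]
EQ       [0]
STORE 1  []
LOAD 1   [0]
DUP      [0, 0]
MUL      [0]
STORE 0  []
PUSH -7  [-7]
PUSH 11  [-7, 11]
GT       [0]
STORE 1  []
LOAD 0   [0]
NEG      [0]
PUSH -9  [0, -9]
ADD      [-9]
POP      []
PUSH 6   [6]
PUSH -8  [6, -8]
STORE 2  [6]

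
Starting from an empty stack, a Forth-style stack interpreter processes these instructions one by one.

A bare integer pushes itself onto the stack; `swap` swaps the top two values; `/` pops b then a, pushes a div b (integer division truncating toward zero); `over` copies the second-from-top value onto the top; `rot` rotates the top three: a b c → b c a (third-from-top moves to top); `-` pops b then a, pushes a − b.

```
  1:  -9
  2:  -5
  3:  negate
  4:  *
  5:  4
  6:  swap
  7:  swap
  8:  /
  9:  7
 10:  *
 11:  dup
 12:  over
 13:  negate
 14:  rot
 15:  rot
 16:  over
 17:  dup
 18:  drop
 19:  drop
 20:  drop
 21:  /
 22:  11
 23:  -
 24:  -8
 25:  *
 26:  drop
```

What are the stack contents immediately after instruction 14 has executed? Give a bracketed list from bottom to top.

-9      [-9]
-5      [-9, -5]
negate  [-9, 5]
*       [-45]
4       [-45, 4]
swap    [4, -45]
swap    [-45, 4]
/       [-11]
7       [-11, 7]
*       [-77]
dup     [-77, -77]
over    [-77, -77, -77]
negate  [-77, -77, 77]
rot     [-77, 77, -77]

[-77, 77, -77]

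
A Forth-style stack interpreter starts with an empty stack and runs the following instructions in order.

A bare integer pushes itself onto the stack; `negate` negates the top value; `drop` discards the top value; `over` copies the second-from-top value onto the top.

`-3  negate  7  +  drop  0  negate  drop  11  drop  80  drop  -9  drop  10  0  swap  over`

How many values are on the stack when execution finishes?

-3     → -3
negate → 3
7      → 3 7
+      → 10
drop   → (empty)
0      → 0
negate → 0
drop   → (empty)
11     → 11
drop   → (empty)
80     → 80
drop   → (empty)
-9     → -9
drop   → (empty)
10     → 10
0      → 10 0
swap   → 0 10
over   → 0 10 0

3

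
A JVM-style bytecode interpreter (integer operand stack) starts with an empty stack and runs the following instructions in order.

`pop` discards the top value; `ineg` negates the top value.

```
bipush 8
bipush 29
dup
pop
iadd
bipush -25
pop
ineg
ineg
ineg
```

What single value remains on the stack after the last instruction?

bipush 8   → [8]
bipush 29  → [8, 29]
dup        → [8, 29, 29]
pop        → [8, 29]
iadd       → [37]
bipush -25 → [37, -25]
pop        → [37]
ineg       → [-37]
ineg       → [37]
ineg       → [-37]

-37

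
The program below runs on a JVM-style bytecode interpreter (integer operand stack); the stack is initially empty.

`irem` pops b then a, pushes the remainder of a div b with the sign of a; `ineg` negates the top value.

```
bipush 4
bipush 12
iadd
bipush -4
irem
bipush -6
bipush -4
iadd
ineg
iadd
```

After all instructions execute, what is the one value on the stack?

10

bipush 4  : 4
bipush 12 : 4 12
iadd      : 16
bipush -4 : 16 -4
irem      : 0
bipush -6 : 0 -6
bipush -4 : 0 -6 -4
iadd      : 0 -10
ineg      : 0 10
iadd      : 10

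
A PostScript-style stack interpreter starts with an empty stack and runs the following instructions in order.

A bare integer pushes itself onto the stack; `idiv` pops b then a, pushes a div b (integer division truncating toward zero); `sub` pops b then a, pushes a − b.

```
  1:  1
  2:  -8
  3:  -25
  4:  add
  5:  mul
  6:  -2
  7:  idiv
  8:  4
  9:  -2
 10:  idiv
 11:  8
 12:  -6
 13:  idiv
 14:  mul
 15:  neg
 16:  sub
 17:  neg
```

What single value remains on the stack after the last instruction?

1    -> 1
-8   -> 1 -8
-25  -> 1 -8 -25
add  -> 1 -33
mul  -> -33
-2   -> -33 -2
idiv -> 16
4    -> 16 4
-2   -> 16 4 -2
idiv -> 16 -2
8    -> 16 -2 8
-6   -> 16 -2 8 -6
idiv -> 16 -2 -1
mul  -> 16 2
neg  -> 16 -2
sub  -> 18
neg  -> -18

-18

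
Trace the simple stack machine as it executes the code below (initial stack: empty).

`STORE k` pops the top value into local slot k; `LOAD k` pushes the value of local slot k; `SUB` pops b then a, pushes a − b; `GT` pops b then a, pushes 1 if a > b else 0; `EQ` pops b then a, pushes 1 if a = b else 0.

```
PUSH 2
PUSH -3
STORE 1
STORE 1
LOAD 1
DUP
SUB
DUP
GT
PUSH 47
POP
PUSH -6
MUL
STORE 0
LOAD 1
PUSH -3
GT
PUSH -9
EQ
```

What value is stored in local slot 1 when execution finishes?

2

PUSH 2   2
PUSH -3  2 -3
STORE 1  2
STORE 1  (empty)
LOAD 1   2
DUP      2 2
SUB      0
DUP      0 0
GT       0
PUSH 47  0 47
POP      0
PUSH -6  0 -6
MUL      0
STORE 0  (empty)
LOAD 1   2
PUSH -3  2 -3
GT       1
PUSH -9  1 -9
EQ       0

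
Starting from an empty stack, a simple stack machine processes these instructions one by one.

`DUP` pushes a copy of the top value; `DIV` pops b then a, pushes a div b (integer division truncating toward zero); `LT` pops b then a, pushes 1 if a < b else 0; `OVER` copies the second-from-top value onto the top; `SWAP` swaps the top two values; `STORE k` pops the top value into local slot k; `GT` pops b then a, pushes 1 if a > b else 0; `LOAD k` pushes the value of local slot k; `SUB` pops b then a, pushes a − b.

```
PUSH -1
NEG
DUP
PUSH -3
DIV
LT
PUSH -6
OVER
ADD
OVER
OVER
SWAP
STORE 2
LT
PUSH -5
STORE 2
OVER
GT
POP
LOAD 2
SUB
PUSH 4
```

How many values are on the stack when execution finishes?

2

PUSH -1 -> [-1]
NEG     -> [1]
DUP     -> [1, 1]
PUSH -3 -> [1, 1, -3]
DIV     -> [1, 0]
LT      -> [0]
PUSH -6 -> [0, -6]
OVER    -> [0, -6, 0]
ADD     -> [0, -6]
OVER    -> [0, -6, 0]
OVER    -> [0, -6, 0, -6]
SWAP    -> [0, -6, -6, 0]
STORE 2 -> [0, -6, -6]
LT      -> [0, 0]
PUSH -5 -> [0, 0, -5]
STORE 2 -> [0, 0]
OVER    -> [0, 0, 0]
GT      -> [0, 0]
POP     -> [0]
LOAD 2  -> [0, -5]
SUB     -> [5]
PUSH 4  -> [5, 4]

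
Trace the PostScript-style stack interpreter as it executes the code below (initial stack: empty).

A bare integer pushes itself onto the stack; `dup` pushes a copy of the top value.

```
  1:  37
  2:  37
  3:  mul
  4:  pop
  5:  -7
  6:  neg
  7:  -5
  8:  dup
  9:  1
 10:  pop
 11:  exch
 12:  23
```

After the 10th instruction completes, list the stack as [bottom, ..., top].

[7, -5, -5]

37  -> [37]
37  -> [37, 37]
mul -> [1369]
pop -> []
-7  -> [-7]
neg -> [7]
-5  -> [7, -5]
dup -> [7, -5, -5]
1   -> [7, -5, -5, 1]
pop -> [7, -5, -5]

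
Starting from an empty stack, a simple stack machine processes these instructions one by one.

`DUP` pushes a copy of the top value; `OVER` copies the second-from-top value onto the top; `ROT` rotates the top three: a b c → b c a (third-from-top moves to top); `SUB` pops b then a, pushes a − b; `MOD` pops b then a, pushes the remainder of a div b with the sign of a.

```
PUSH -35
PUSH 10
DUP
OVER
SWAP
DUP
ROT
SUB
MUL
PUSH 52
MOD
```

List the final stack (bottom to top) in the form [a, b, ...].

PUSH -35 : -35
PUSH 10  : -35 10
DUP      : -35 10 10
OVER     : -35 10 10 10
SWAP     : -35 10 10 10
DUP      : -35 10 10 10 10
ROT      : -35 10 10 10 10
SUB      : -35 10 10 0
MUL      : -35 10 0
PUSH 52  : -35 10 0 52
MOD      : -35 10 0

[-35, 10, 0]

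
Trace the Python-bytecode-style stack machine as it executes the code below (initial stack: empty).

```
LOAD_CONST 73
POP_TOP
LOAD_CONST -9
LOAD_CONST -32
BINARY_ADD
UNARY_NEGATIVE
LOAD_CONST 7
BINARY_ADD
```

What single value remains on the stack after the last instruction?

LOAD_CONST 73   73
POP_TOP         (empty)
LOAD_CONST -9   -9
LOAD_CONST -32  -9 -32
BINARY_ADD      -41
UNARY_NEGATIVE  41
LOAD_CONST 7    41 7
BINARY_ADD      48

48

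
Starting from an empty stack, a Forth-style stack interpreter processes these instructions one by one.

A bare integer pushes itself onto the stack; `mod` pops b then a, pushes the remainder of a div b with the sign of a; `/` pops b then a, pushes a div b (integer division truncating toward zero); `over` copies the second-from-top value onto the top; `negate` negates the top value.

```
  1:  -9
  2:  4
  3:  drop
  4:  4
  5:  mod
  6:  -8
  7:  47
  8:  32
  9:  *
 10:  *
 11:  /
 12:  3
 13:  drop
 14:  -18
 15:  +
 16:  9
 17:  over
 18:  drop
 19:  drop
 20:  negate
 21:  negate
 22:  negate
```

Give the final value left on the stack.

-9      -9
4       -9 4
drop    -9
4       -9 4
mod     -1
-8      -1 -8
47      -1 -8 47
32      -1 -8 47 32
*       -1 -8 1504
*       -1 -12032
/       0
3       0 3
drop    0
-18     0 -18
+       -18
9       -18 9
over    -18 9 -18
drop    -18 9
drop    -18
negate  18
negate  -18
negate  18

18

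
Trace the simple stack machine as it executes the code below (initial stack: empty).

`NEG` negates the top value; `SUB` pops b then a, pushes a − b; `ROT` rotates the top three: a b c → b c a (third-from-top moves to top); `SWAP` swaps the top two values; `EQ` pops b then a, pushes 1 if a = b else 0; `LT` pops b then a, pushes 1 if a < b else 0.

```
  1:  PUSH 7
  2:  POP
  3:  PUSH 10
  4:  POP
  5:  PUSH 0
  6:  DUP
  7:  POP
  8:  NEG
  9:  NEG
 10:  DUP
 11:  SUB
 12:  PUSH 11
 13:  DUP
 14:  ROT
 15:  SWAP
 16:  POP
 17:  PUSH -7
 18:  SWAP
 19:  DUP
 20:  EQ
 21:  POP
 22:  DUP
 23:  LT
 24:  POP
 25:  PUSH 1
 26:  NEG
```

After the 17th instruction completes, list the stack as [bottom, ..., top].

PUSH 7  : 7
POP     : (empty)
PUSH 10 : 10
POP     : (empty)
PUSH 0  : 0
DUP     : 0 0
POP     : 0
NEG     : 0
NEG     : 0
DUP     : 0 0
SUB     : 0
PUSH 11 : 0 11
DUP     : 0 11 11
ROT     : 11 11 0
SWAP    : 11 0 11
POP     : 11 0
PUSH -7 : 11 0 -7

[11, 0, -7]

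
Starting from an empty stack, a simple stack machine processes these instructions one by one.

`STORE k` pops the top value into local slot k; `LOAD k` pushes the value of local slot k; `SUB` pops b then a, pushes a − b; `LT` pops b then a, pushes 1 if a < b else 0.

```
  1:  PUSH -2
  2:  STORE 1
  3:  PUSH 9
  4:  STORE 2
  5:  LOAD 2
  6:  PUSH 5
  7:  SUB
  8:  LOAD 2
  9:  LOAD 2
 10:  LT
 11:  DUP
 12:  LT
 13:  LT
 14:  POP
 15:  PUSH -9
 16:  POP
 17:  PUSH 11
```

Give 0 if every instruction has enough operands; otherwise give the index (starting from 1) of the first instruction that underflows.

PUSH -2 → [-2]
STORE 1 → []
PUSH 9  → [9]
STORE 2 → []
LOAD 2  → [9]
PUSH 5  → [9, 5]
SUB     → [4]
LOAD 2  → [4, 9]
LOAD 2  → [4, 9, 9]
LT      → [4, 0]
DUP     → [4, 0, 0]
LT      → [4, 0]
LT      → [0]
POP     → []
PUSH -9 → [-9]
POP     → []
PUSH 11 → [11]

0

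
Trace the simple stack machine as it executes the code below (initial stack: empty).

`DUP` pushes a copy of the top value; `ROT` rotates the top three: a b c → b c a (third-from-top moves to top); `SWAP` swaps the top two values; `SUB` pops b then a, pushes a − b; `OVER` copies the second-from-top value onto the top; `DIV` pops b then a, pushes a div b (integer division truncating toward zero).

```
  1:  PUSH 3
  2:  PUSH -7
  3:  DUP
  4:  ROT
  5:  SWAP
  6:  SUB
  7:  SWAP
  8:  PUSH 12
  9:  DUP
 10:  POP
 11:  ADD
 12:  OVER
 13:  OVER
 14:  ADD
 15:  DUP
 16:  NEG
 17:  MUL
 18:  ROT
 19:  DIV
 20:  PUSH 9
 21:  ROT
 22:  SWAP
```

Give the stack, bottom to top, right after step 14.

[10, 5, 15]

PUSH 3  -> [3]
PUSH -7 -> [3, -7]
DUP     -> [3, -7, -7]
ROT     -> [-7, -7, 3]
SWAP    -> [-7, 3, -7]
SUB     -> [-7, 10]
SWAP    -> [10, -7]
PUSH 12 -> [10, -7, 12]
DUP     -> [10, -7, 12, 12]
POP     -> [10, -7, 12]
ADD     -> [10, 5]
OVER    -> [10, 5, 10]
OVER    -> [10, 5, 10, 5]
ADD     -> [10, 5, 15]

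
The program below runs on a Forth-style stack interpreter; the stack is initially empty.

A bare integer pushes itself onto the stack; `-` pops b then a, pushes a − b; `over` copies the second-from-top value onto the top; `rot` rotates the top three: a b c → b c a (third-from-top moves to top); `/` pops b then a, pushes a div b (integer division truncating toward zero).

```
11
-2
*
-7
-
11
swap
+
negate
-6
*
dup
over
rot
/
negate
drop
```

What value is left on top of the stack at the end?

11     -> [11]
-2     -> [11, -2]
*      -> [-22]
-7     -> [-22, -7]
-      -> [-15]
11     -> [-15, 11]
swap   -> [11, -15]
+      -> [-4]
negate -> [4]
-6     -> [4, -6]
*      -> [-24]
dup    -> [-24, -24]
over   -> [-24, -24, -24]
rot    -> [-24, -24, -24]
/      -> [-24, 1]
negate -> [-24, -1]
drop   -> [-24]

-24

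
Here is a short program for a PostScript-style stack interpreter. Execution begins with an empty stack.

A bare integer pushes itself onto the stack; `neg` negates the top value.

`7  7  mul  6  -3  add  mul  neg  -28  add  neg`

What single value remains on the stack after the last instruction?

7   : 7
7   : 7 7
mul : 49
6   : 49 6
-3  : 49 6 -3
add : 49 3
mul : 147
neg : -147
-28 : -147 -28
add : -175
neg : 175

175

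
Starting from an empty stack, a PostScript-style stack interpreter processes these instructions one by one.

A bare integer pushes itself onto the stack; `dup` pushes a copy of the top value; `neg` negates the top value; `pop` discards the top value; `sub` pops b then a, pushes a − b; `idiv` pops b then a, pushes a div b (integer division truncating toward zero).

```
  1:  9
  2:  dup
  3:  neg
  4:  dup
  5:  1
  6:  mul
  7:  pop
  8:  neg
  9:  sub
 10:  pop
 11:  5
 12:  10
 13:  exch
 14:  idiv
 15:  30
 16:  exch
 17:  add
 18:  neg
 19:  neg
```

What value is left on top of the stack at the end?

9    -> 9
dup  -> 9 9
neg  -> 9 -9
dup  -> 9 -9 -9
1    -> 9 -9 -9 1
mul  -> 9 -9 -9
pop  -> 9 -9
neg  -> 9 9
sub  -> 0
pop  -> (empty)
5    -> 5
10   -> 5 10
exch -> 10 5
idiv -> 2
30   -> 2 30
exch -> 30 2
add  -> 32
neg  -> -32
neg  -> 32

32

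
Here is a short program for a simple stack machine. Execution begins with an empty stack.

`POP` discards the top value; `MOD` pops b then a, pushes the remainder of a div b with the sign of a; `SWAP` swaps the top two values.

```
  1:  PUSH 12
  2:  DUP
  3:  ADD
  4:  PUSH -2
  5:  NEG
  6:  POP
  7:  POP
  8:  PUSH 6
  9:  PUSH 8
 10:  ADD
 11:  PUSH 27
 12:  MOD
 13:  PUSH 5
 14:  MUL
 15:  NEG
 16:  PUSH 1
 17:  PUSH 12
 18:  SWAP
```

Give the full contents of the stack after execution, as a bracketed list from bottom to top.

[-70, 12, 1]

PUSH 12 -> [12]
DUP     -> [12, 12]
ADD     -> [24]
PUSH -2 -> [24, -2]
NEG     -> [24, 2]
POP     -> [24]
POP     -> []
PUSH 6  -> [6]
PUSH 8  -> [6, 8]
ADD     -> [14]
PUSH 27 -> [14, 27]
MOD     -> [14]
PUSH 5  -> [14, 5]
MUL     -> [70]
NEG     -> [-70]
PUSH 1  -> [-70, 1]
PUSH 12 -> [-70, 1, 12]
SWAP    -> [-70, 12, 1]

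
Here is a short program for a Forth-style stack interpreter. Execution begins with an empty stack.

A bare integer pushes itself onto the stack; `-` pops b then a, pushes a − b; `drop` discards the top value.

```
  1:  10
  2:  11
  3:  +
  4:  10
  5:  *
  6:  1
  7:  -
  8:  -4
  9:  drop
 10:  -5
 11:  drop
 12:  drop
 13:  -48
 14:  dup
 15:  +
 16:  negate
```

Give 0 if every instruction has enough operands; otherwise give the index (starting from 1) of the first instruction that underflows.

0

10     -> 10
11     -> 10 11
+      -> 21
10     -> 21 10
*      -> 210
1      -> 210 1
-      -> 209
-4     -> 209 -4
drop   -> 209
-5     -> 209 -5
drop   -> 209
drop   -> (empty)
-48    -> -48
dup    -> -48 -48
+      -> -96
negate -> 96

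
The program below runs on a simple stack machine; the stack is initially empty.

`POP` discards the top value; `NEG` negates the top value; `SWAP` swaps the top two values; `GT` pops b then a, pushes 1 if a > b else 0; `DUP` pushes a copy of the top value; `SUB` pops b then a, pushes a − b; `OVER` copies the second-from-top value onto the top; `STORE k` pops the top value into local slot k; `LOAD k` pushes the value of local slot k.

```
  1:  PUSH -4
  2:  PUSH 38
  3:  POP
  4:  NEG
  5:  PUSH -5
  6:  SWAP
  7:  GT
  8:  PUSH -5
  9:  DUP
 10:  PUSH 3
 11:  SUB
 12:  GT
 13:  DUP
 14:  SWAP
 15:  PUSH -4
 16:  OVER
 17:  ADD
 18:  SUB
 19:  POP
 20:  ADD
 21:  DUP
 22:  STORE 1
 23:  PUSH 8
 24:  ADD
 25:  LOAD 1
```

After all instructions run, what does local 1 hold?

1

PUSH -4  -4
PUSH 38  -4 38
POP      -4
NEG      4
PUSH -5  4 -5
SWAP     -5 4
GT       0
PUSH -5  0 -5
DUP      0 -5 -5
PUSH 3   0 -5 -5 3
SUB      0 -5 -8
GT       0 1
DUP      0 1 1
SWAP     0 1 1
PUSH -4  0 1 1 -4
OVER     0 1 1 -4 1
ADD      0 1 1 -3
SUB      0 1 4
POP      0 1
ADD      1
DUP      1 1
STORE 1  1
PUSH 8   1 8
ADD      9
LOAD 1   9 1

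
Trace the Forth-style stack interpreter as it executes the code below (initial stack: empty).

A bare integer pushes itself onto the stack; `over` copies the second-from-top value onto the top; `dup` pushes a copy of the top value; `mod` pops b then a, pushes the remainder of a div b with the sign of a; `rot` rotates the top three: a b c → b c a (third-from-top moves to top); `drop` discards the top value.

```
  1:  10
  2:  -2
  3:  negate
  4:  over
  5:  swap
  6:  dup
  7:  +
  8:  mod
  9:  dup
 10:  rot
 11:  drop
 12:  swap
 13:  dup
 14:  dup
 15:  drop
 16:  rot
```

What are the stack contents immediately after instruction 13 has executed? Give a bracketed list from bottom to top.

[2, 2, 2]

10     -> 10
-2     -> 10 -2
negate -> 10 2
over   -> 10 2 10
swap   -> 10 10 2
dup    -> 10 10 2 2
+      -> 10 10 4
mod    -> 10 2
dup    -> 10 2 2
rot    -> 2 2 10
drop   -> 2 2
swap   -> 2 2
dup    -> 2 2 2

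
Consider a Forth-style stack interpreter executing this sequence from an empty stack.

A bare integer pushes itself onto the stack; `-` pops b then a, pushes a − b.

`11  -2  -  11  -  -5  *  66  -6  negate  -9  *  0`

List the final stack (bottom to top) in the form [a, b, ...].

11     -> [11]
-2     -> [11, -2]
-      -> [13]
11     -> [13, 11]
-      -> [2]
-5     -> [2, -5]
*      -> [-10]
66     -> [-10, 66]
-6     -> [-10, 66, -6]
negate -> [-10, 66, 6]
-9     -> [-10, 66, 6, -9]
*      -> [-10, 66, -54]
0      -> [-10, 66, -54, 0]

[-10, 66, -54, 0]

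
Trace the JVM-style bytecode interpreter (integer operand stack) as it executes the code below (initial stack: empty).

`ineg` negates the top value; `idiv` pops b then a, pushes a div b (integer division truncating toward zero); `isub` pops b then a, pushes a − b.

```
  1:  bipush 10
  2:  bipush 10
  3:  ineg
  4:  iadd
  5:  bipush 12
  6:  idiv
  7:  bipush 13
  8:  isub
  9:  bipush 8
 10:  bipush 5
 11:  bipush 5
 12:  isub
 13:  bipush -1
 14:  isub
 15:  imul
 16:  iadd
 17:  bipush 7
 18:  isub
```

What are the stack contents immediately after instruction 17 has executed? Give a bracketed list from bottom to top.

bipush 10 -> 10
bipush 10 -> 10 10
ineg      -> 10 -10
iadd      -> 0
bipush 12 -> 0 12
idiv      -> 0
bipush 13 -> 0 13
isub      -> -13
bipush 8  -> -13 8
bipush 5  -> -13 8 5
bipush 5  -> -13 8 5 5
isub      -> -13 8 0
bipush -1 -> -13 8 0 -1
isub      -> -13 8 1
imul      -> -13 8
iadd      -> -5
bipush 7  -> -5 7

[-5, 7]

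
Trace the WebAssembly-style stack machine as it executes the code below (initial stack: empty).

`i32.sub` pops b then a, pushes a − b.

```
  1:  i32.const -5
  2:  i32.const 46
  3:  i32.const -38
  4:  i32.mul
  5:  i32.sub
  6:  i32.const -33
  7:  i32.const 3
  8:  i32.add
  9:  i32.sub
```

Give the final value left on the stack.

i32.const -5   -5
i32.const 46   -5 46
i32.const -38  -5 46 -38
i32.mul        -5 -1748
i32.sub        1743
i32.const -33  1743 -33
i32.const 3    1743 -33 3
i32.add        1743 -30
i32.sub        1773

1773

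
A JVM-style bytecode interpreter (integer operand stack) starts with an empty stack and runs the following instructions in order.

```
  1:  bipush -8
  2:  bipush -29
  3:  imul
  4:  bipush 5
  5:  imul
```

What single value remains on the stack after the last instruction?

bipush -8  → [-8]
bipush -29 → [-8, -29]
imul       → [232]
bipush 5   → [232, 5]
imul       → [1160]

1160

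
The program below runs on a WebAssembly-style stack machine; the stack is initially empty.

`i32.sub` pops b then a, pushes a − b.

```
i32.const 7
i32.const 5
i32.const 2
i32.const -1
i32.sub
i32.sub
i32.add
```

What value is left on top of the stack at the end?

9

i32.const 7   [7]
i32.const 5   [7, 5]
i32.const 2   [7, 5, 2]
i32.const -1  [7, 5, 2, -1]
i32.sub       [7, 5, 3]
i32.sub       [7, 2]
i32.add       [9]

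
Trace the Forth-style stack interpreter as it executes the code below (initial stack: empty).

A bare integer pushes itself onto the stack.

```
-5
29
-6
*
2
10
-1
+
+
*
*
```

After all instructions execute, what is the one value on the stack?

9570

-5 : -5
29 : -5 29
-6 : -5 29 -6
*  : -5 -174
2  : -5 -174 2
10 : -5 -174 2 10
-1 : -5 -174 2 10 -1
+  : -5 -174 2 9
+  : -5 -174 11
*  : -5 -1914
*  : 9570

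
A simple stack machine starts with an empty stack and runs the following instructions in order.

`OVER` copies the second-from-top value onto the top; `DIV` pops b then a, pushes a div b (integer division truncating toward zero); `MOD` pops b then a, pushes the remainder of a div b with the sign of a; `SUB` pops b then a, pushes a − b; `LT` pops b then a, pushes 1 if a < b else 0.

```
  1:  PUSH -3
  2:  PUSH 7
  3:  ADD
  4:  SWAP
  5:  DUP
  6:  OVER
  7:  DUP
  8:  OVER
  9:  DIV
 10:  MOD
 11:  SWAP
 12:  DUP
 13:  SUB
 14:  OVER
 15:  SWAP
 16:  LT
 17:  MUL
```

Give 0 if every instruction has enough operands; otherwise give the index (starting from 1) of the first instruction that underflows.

PUSH -3 -> -3
PUSH 7  -> -3 7
ADD     -> 4
SWAP  — needs 2 operands, stack has 1 → underflow

4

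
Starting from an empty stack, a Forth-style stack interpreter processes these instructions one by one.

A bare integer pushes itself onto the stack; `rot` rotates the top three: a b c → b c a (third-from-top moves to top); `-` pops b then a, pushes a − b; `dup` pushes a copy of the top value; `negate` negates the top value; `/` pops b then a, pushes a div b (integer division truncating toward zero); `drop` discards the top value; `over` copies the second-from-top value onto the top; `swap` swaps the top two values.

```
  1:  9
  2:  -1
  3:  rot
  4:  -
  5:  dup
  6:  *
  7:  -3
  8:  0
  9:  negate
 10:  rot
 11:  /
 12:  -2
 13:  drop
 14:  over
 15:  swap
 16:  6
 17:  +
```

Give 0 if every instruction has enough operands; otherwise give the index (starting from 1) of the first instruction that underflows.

9   [9]
-1  [9, -1]
rot  — needs 3 operands, stack has 2 → underflow

3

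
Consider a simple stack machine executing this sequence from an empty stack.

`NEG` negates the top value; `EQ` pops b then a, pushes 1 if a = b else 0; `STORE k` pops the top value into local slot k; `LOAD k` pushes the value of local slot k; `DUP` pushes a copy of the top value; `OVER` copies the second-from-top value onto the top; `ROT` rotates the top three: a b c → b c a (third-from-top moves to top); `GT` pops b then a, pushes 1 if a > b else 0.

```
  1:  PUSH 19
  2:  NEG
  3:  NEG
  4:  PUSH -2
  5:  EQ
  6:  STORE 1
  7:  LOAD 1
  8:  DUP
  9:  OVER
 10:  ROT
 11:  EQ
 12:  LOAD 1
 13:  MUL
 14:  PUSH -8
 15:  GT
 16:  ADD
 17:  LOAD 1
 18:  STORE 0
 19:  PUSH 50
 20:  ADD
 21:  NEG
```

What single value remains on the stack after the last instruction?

PUSH 19 → [19]
NEG     → [-19]
NEG     → [19]
PUSH -2 → [19, -2]
EQ      → [0]
STORE 1 → []
LOAD 1  → [0]
DUP     → [0, 0]
OVER    → [0, 0, 0]
ROT     → [0, 0, 0]
EQ      → [0, 1]
LOAD 1  → [0, 1, 0]
MUL     → [0, 0]
PUSH -8 → [0, 0, -8]
GT      → [0, 1]
ADD     → [1]
LOAD 1  → [1, 0]
STORE 0 → [1]
PUSH 50 → [1, 50]
ADD     → [51]
NEG     → [-51]

-51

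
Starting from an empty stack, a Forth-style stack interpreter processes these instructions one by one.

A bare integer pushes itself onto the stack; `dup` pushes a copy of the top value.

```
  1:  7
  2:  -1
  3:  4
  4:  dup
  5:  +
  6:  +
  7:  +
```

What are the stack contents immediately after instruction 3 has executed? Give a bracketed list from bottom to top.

[7, -1, 4]

7  : [7]
-1 : [7, -1]
4  : [7, -1, 4]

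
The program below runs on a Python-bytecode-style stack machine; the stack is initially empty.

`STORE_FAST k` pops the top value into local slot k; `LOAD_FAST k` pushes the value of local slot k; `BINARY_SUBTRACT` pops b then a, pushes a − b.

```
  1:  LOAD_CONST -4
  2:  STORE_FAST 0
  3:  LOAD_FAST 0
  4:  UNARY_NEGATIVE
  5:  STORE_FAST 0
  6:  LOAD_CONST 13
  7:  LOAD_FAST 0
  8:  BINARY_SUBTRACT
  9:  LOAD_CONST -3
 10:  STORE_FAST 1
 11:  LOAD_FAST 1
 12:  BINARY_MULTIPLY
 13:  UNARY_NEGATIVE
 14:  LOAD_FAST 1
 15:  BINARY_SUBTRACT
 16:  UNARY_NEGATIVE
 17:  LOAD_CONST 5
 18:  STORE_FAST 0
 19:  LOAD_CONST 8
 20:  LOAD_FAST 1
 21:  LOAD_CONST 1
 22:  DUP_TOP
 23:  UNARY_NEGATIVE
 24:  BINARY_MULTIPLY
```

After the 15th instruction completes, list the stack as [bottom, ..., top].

LOAD_CONST -4    [-4]
STORE_FAST 0     []
LOAD_FAST 0      [-4]
UNARY_NEGATIVE   [4]
STORE_FAST 0     []
LOAD_CONST 13    [13]
LOAD_FAST 0      [13, 4]
BINARY_SUBTRACT  [9]
LOAD_CONST -3    [9, -3]
STORE_FAST 1     [9]
LOAD_FAST 1      [9, -3]
BINARY_MULTIPLY  [-27]
UNARY_NEGATIVE   [27]
LOAD_FAST 1      [27, -3]
BINARY_SUBTRACT  [30]

[30]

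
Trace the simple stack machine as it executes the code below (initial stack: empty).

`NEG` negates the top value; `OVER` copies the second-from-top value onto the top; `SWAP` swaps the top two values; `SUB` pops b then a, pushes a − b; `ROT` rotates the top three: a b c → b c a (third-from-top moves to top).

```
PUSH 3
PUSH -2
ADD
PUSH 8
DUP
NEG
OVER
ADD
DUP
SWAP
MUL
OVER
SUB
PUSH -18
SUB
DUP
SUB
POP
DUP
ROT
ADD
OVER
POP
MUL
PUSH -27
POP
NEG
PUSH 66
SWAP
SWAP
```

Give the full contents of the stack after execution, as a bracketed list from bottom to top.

PUSH 3   → 3
PUSH -2  → 3 -2
ADD      → 1
PUSH 8   → 1 8
DUP      → 1 8 8
NEG      → 1 8 -8
OVER     → 1 8 -8 8
ADD      → 1 8 0
DUP      → 1 8 0 0
SWAP     → 1 8 0 0
MUL      → 1 8 0
OVER     → 1 8 0 8
SUB      → 1 8 -8
PUSH -18 → 1 8 -8 -18
SUB      → 1 8 10
DUP      → 1 8 10 10
SUB      → 1 8 0
POP      → 1 8
DUP      → 1 8 8
ROT      → 8 8 1
ADD      → 8 9
OVER     → 8 9 8
POP      → 8 9
MUL      → 72
PUSH -27 → 72 -27
POP      → 72
NEG      → -72
PUSH 66  → -72 66
SWAP     → 66 -72
SWAP     → -72 66

[-72, 66]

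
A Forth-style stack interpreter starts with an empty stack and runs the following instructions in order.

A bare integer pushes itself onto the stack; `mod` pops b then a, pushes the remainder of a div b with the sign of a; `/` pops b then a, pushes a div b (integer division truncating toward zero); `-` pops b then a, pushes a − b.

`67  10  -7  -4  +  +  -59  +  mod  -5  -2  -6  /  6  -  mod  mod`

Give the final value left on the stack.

67  : 67
10  : 67 10
-7  : 67 10 -7
-4  : 67 10 -7 -4
+   : 67 10 -11
+   : 67 -1
-59 : 67 -1 -59
+   : 67 -60
mod : 7
-5  : 7 -5
-2  : 7 -5 -2
-6  : 7 -5 -2 -6
/   : 7 -5 0
6   : 7 -5 0 6
-   : 7 -5 -6
mod : 7 -5
mod : 2

2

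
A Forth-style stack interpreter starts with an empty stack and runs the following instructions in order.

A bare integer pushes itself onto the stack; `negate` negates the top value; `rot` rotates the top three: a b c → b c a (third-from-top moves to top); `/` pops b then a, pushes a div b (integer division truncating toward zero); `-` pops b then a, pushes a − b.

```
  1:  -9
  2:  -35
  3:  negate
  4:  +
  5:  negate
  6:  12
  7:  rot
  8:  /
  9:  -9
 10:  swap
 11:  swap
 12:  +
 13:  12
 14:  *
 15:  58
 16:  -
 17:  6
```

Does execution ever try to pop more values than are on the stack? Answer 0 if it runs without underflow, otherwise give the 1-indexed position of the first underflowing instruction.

7

-9      -9
-35     -9 -35
negate  -9 35
+       26
negate  -26
12      -26 12
rot  — needs 3 operands, stack has 2 → underflow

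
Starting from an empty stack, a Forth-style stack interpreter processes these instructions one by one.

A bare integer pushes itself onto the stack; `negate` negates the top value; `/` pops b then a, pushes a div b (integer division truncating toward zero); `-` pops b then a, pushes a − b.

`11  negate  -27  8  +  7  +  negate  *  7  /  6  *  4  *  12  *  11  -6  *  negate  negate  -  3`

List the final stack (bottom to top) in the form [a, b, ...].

[-5118, 3]

11      [11]
negate  [-11]
-27     [-11, -27]
8       [-11, -27, 8]
+       [-11, -19]
7       [-11, -19, 7]
+       [-11, -12]
negate  [-11, 12]
*       [-132]
7       [-132, 7]
/       [-18]
6       [-18, 6]
*       [-108]
4       [-108, 4]
*       [-432]
12      [-432, 12]
*       [-5184]
11      [-5184, 11]
-6      [-5184, 11, -6]
*       [-5184, -66]
negate  [-5184, 66]
negate  [-5184, -66]
-       [-5118]
3       [-5118, 3]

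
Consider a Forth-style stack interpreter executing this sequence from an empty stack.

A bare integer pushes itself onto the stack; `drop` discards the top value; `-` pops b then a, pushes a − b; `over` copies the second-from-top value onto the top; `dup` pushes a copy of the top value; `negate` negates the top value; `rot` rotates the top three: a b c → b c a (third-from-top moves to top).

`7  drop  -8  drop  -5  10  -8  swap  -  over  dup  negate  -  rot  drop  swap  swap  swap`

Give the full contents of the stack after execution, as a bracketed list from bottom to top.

7      : [7]
drop   : []
-8     : [-8]
drop   : []
-5     : [-5]
10     : [-5, 10]
-8     : [-5, 10, -8]
swap   : [-5, -8, 10]
-      : [-5, -18]
over   : [-5, -18, -5]
dup    : [-5, -18, -5, -5]
negate : [-5, -18, -5, 5]
-      : [-5, -18, -10]
rot    : [-18, -10, -5]
drop   : [-18, -10]
swap   : [-10, -18]
swap   : [-18, -10]
swap   : [-10, -18]

[-10, -18]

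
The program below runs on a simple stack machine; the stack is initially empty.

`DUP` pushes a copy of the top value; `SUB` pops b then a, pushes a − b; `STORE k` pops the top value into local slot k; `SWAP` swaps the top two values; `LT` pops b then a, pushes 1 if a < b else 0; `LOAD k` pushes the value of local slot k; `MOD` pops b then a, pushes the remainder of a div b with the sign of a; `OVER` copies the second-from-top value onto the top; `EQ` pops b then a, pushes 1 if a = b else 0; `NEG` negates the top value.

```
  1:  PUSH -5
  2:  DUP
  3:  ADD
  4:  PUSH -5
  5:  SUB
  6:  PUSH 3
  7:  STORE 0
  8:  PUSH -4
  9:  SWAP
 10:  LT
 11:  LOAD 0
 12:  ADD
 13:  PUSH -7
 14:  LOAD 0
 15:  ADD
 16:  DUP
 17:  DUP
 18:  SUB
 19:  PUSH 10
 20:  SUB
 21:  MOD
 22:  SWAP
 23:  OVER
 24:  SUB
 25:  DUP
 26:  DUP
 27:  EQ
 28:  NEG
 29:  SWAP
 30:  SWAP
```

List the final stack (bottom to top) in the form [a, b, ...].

PUSH -5 -> [-5]
DUP     -> [-5, -5]
ADD     -> [-10]
PUSH -5 -> [-10, -5]
SUB     -> [-5]
PUSH 3  -> [-5, 3]
STORE 0 -> [-5]
PUSH -4 -> [-5, -4]
SWAP    -> [-4, -5]
LT      -> [0]
LOAD 0  -> [0, 3]
ADD     -> [3]
PUSH -7 -> [3, -7]
LOAD 0  -> [3, -7, 3]
ADD     -> [3, -4]
DUP     -> [3, -4, -4]
DUP     -> [3, -4, -4, -4]
SUB     -> [3, -4, 0]
PUSH 10 -> [3, -4, 0, 10]
SUB     -> [3, -4, -10]
MOD     -> [3, -4]
SWAP    -> [-4, 3]
OVER    -> [-4, 3, -4]
SUB     -> [-4, 7]
DUP     -> [-4, 7, 7]
DUP     -> [-4, 7, 7, 7]
EQ      -> [-4, 7, 1]
NEG     -> [-4, 7, -1]
SWAP    -> [-4, -1, 7]
SWAP    -> [-4, 7, -1]

[-4, 7, -1]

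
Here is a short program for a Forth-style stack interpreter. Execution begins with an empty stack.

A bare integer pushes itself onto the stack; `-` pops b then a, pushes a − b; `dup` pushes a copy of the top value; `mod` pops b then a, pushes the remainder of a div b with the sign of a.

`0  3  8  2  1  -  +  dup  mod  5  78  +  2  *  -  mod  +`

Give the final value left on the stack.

3

0   → 0
3   → 0 3
8   → 0 3 8
2   → 0 3 8 2
1   → 0 3 8 2 1
-   → 0 3 8 1
+   → 0 3 9
dup → 0 3 9 9
mod → 0 3 0
5   → 0 3 0 5
78  → 0 3 0 5 78
+   → 0 3 0 83
2   → 0 3 0 83 2
*   → 0 3 0 166
-   → 0 3 -166
mod → 0 3
+   → 3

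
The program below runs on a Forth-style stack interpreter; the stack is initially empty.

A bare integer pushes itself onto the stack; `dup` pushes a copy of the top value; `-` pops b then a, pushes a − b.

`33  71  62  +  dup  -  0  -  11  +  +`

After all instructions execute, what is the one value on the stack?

44

33  → 33
71  → 33 71
62  → 33 71 62
+   → 33 133
dup → 33 133 133
-   → 33 0
0   → 33 0 0
-   → 33 0
11  → 33 0 11
+   → 33 11
+   → 44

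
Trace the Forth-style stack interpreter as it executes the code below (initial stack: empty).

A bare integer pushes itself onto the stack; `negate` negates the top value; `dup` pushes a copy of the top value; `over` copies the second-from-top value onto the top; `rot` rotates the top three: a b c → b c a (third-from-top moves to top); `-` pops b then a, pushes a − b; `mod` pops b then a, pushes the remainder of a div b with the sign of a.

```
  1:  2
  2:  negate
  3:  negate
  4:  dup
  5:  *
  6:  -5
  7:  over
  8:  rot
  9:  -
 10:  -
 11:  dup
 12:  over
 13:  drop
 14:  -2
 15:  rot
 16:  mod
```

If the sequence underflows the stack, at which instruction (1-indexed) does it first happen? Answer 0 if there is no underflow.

2      : [2]
negate : [-2]
negate : [2]
dup    : [2, 2]
*      : [4]
-5     : [4, -5]
over   : [4, -5, 4]
rot    : [-5, 4, 4]
-      : [-5, 0]
-      : [-5]
dup    : [-5, -5]
over   : [-5, -5, -5]
drop   : [-5, -5]
-2     : [-5, -5, -2]
rot    : [-5, -2, -5]
mod    : [-5, -2]

0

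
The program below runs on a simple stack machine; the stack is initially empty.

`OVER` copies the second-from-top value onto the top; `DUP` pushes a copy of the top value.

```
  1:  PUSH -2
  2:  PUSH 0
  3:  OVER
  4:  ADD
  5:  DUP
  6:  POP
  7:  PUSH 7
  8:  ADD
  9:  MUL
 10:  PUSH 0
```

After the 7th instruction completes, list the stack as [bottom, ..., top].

[-2, -2, 7]

PUSH -2  -2
PUSH 0   -2 0
OVER     -2 0 -2
ADD      -2 -2
DUP      -2 -2 -2
POP      -2 -2
PUSH 7   -2 -2 7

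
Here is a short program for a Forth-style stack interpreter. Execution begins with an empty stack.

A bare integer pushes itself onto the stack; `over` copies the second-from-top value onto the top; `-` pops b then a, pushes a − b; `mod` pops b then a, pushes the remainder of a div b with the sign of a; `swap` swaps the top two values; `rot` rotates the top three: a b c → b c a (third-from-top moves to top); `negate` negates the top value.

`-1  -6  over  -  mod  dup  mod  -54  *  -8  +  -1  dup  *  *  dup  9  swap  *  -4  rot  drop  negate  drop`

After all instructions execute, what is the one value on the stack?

-72

-1     : -1
-6     : -1 -6
over   : -1 -6 -1
-      : -1 -5
mod    : -1
dup    : -1 -1
mod    : 0
-54    : 0 -54
*      : 0
-8     : 0 -8
+      : -8
-1     : -8 -1
dup    : -8 -1 -1
*      : -8 1
*      : -8
dup    : -8 -8
9      : -8 -8 9
swap   : -8 9 -8
*      : -8 -72
-4     : -8 -72 -4
rot    : -72 -4 -8
drop   : -72 -4
negate : -72 4
drop   : -72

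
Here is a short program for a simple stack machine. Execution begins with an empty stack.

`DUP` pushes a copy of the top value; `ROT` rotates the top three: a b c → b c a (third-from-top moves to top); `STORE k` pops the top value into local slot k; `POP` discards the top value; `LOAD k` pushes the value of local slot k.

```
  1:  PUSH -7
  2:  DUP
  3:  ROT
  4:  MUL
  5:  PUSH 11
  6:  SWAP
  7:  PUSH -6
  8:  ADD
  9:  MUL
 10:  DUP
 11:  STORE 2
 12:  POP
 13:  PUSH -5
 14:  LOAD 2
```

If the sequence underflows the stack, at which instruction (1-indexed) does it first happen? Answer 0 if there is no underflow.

3

PUSH -7 : -7
DUP     : -7 -7
ROT  — needs 3 operands, stack has 2 → underflow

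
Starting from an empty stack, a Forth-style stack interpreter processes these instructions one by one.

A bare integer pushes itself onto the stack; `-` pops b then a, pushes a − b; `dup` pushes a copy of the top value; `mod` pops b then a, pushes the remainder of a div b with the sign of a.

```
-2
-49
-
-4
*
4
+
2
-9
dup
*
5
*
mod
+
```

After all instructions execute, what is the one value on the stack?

-2  -> [-2]
-49 -> [-2, -49]
-   -> [47]
-4  -> [47, -4]
*   -> [-188]
4   -> [-188, 4]
+   -> [-184]
2   -> [-184, 2]
-9  -> [-184, 2, -9]
dup -> [-184, 2, -9, -9]
*   -> [-184, 2, 81]
5   -> [-184, 2, 81, 5]
*   -> [-184, 2, 405]
mod -> [-184, 2]
+   -> [-182]

-182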